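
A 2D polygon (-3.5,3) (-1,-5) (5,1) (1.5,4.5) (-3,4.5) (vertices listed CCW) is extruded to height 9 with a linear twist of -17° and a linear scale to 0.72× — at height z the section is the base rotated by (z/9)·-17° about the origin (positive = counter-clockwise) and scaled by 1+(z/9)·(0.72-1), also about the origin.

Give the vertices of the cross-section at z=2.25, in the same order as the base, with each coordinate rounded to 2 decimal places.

Cross-section at z=2.25: (-3.04,3.02) (-1.27,-4.57) (4.71,0.58) (1.70,4.07) (-2.47,4.38)

t = z/height = 2.25/9 = 0.25
s = 1 + (scale-1)·z/height = 1 + (0.72-1)·2.25/9 = 0.930000
θ = twist·z/height = -17°·2.25/9 = -4.2500° = -0.074176 rad
cos θ = 0.997250, sin θ = -0.074108 (intermediates below are computed at full precision and shown rounded to 5 d.p.)
v1: (-3.5,3) → rotate → (-3.26805,3.25113) → ×s → (-3.03929,3.02355) → (-3.04,3.02)
v2: (-1,-5) → rotate → (-1.36779,-4.91214) → ×s → (-1.27205,-4.56829) → (-1.27,-4.57)
v3: (5,1) → rotate → (5.06036,0.62671) → ×s → (4.70613,0.58284) → (4.71,0.58)
v4: (1.5,4.5) → rotate → (1.82936,4.37646) → ×s → (1.70131,4.07011) → (1.70,4.07)
v5: (-3,4.5) → rotate → (-2.65826,4.70995) → ×s → (-2.47218,4.38025) → (-2.47,4.38)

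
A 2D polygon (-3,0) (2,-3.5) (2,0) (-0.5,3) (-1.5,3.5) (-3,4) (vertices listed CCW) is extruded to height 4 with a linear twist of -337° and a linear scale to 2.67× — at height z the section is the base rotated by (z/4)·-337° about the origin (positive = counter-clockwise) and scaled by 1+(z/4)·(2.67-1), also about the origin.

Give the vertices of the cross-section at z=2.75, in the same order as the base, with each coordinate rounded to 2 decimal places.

Cross-section at z=2.75: (4.00,-5.06) (3.24,8.03) (-2.66,3.37) (-4.39,-4.84) (-3.90,-7.19) (-2.75,-10.38)

t = z/height = 2.75/4 = 0.6875
s = 1 + (scale-1)·z/height = 1 + (2.67-1)·2.75/4 = 2.148125
θ = twist·z/height = -337°·2.75/4 = -231.6875° = -4.043710 rad
cos θ = -0.619950, sin θ = 0.784641 (intermediates below are computed at full precision and shown rounded to 5 d.p.)
v1: (-3,0) → rotate → (1.85985,-2.35392) → ×s → (3.99519,-5.05652) → (4.00,-5.06)
v2: (2,-3.5) → rotate → (1.50634,3.73911) → ×s → (3.23581,8.03207) → (3.24,8.03)
v3: (2,0) → rotate → (-1.23990,1.56928) → ×s → (-2.66346,3.37101) → (-2.66,3.37)
v4: (-0.5,3) → rotate → (-2.04395,-2.25217) → ×s → (-4.39066,-4.83795) → (-4.39,-4.84)
v5: (-1.5,3.5) → rotate → (-1.81632,-3.34679) → ×s → (-3.90168,-7.18932) → (-3.90,-7.19)
v6: (-3,4) → rotate → (-1.27871,-4.83372) → ×s → (-2.74684,-10.38344) → (-2.75,-10.38)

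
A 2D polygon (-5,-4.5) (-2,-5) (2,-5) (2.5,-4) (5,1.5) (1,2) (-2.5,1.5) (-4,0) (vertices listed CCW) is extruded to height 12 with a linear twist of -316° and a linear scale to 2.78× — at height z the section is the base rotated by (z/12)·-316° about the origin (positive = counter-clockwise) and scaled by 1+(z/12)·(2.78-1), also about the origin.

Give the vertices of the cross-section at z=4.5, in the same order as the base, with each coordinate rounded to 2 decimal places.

t = z/height = 4.5/12 = 0.375
s = 1 + (scale-1)·z/height = 1 + (2.78-1)·4.5/12 = 1.667500
θ = twist·z/height = -316°·4.5/12 = -118.5000° = -2.068215 rad
cos θ = -0.477159, sin θ = -0.878817 (intermediates below are computed at full precision and shown rounded to 5 d.p.)
v1: (-5,-4.5) → rotate → (-1.56888,6.54130) → ×s → (-2.61611,10.90762) → (-2.62,10.91)
v2: (-2,-5) → rotate → (-3.43977,4.14343) → ×s → (-5.73581,6.90917) → (-5.74,6.91)
v3: (2,-5) → rotate → (-5.34840,0.62816) → ×s → (-8.91846,1.04746) → (-8.92,1.05)
v4: (2.5,-4) → rotate → (-4.70817,-0.28841) → ×s → (-7.85087,-0.48092) → (-7.85,-0.48)
v5: (5,1.5) → rotate → (-1.06757,-5.10982) → ×s → (-1.78017,-8.52063) → (-1.78,-8.52)
v6: (1,2) → rotate → (1.28048,-1.83313) → ×s → (2.13519,-3.05675) → (2.14,-3.06)
v7: (-2.5,1.5) → rotate → (2.51112,1.48130) → ×s → (4.18730,2.47008) → (4.19,2.47)
v8: (-4,0) → rotate → (1.90864,3.51527) → ×s → (3.18265,5.86171) → (3.18,5.86)

Cross-section at z=4.5: (-2.62,10.91) (-5.74,6.91) (-8.92,1.05) (-7.85,-0.48) (-1.78,-8.52) (2.14,-3.06) (4.19,2.47) (3.18,5.86)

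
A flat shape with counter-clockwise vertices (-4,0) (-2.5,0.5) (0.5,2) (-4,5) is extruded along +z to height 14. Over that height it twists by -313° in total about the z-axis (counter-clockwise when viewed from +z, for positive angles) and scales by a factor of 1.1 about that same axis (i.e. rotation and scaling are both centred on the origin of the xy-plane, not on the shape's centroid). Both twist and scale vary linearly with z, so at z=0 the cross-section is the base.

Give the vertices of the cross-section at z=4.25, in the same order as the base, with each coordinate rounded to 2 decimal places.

t = z/height = 4.25/14 = 0.303571
s = 1 + (scale-1)·z/height = 1 + (1.1-1)·4.25/14 = 1.030357
θ = twist·z/height = -313°·4.25/14 = -95.0179° = -1.658374 rad
cos θ = -0.087466, sin θ = -0.996167 (intermediates below are computed at full precision and shown rounded to 5 d.p.)
v1: (-4,0) → rotate → (0.34986,3.98467) → ×s → (0.36049,4.10563) → (0.36,4.11)
v2: (-2.5,0.5) → rotate → (0.71675,2.44669) → ×s → (0.73851,2.52096) → (0.74,2.52)
v3: (0.5,2) → rotate → (1.94860,-0.67302) → ×s → (2.00776,-0.69345) → (2.01,-0.69)
v4: (-4,5) → rotate → (5.33070,3.54734) → ×s → (5.49253,3.65503) → (5.49,3.66)

Cross-section at z=4.25: (0.36,4.11) (0.74,2.52) (2.01,-0.69) (5.49,3.66)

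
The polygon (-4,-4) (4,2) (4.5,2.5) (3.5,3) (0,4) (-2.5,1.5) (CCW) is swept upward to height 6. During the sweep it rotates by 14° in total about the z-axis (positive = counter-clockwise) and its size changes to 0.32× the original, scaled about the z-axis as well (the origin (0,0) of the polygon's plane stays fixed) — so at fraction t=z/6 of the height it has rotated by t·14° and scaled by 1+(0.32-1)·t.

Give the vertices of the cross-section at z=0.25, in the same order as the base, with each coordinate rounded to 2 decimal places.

t = z/height = 0.25/6 = 0.0416667
s = 1 + (scale-1)·z/height = 1 + (0.32-1)·0.25/6 = 0.971667
θ = twist·z/height = 14°·0.25/6 = 0.5833° = 0.010181 rad
cos θ = 0.999948, sin θ = 0.010181 (intermediates below are computed at full precision and shown rounded to 5 d.p.)
v1: (-4,-4) → rotate → (-3.95907,-4.04052) → ×s → (-3.84690,-3.92604) → (-3.85,-3.93)
v2: (4,2) → rotate → (3.97943,2.04062) → ×s → (3.86668,1.98280) → (3.87,1.98)
v3: (4.5,2.5) → rotate → (4.47431,2.54568) → ×s → (4.34754,2.47356) → (4.35,2.47)
v4: (3.5,3) → rotate → (3.46928,3.03548) → ×s → (3.37098,2.94947) → (3.37,2.95)
v5: (0,4) → rotate → (-0.04072,3.99979) → ×s → (-0.03957,3.88647) → (-0.04,3.89)
v6: (-2.5,1.5) → rotate → (-2.51514,1.47447) → ×s → (-2.44388,1.43269) → (-2.44,1.43)

Cross-section at z=0.25: (-3.85,-3.93) (3.87,1.98) (4.35,2.47) (3.37,2.95) (-0.04,3.89) (-2.44,1.43)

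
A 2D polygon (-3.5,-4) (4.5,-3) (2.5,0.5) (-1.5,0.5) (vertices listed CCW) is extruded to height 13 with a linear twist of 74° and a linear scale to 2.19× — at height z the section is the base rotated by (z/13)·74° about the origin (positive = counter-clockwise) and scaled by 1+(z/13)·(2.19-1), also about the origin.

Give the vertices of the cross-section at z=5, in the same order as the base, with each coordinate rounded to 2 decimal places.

t = z/height = 5/13 = 0.384615
s = 1 + (scale-1)·z/height = 1 + (2.19-1)·5/13 = 1.457692
θ = twist·z/height = 74°·5/13 = 28.4615° = 0.496748 rad
cos θ = 0.879137, sin θ = 0.476569 (intermediates below are computed at full precision and shown rounded to 5 d.p.)
v1: (-3.5,-4) → rotate → (-1.17071,-5.18454) → ×s → (-1.70653,-7.55746) → (-1.71,-7.56)
v2: (4.5,-3) → rotate → (5.38582,-0.49285) → ×s → (7.85087,-0.71843) → (7.85,-0.72)
v3: (2.5,0.5) → rotate → (1.95956,1.63099) → ×s → (2.85643,2.37748) → (2.86,2.38)
v4: (-1.5,0.5) → rotate → (-1.55699,-0.27528) → ×s → (-2.26961,-0.40128) → (-2.27,-0.40)

Cross-section at z=5: (-1.71,-7.56) (7.85,-0.72) (2.86,2.38) (-2.27,-0.40)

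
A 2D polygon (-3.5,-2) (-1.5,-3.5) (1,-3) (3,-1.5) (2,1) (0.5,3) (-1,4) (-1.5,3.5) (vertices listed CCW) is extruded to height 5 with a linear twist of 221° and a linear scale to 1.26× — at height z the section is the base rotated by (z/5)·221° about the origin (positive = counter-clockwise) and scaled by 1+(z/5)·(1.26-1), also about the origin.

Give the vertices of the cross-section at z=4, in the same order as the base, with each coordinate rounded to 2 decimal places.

t = z/height = 4/5 = 0.8
s = 1 + (scale-1)·z/height = 1 + (1.26-1)·4/5 = 1.208000
θ = twist·z/height = 221°·4/5 = 176.8000° = 3.085742 rad
cos θ = -0.998441, sin θ = 0.055822 (intermediates below are computed at full precision and shown rounded to 5 d.p.)
v1: (-3.5,-2) → rotate → (3.60619,1.80151) → ×s → (4.35627,2.17622) → (4.36,2.18)
v2: (-1.5,-3.5) → rotate → (1.69304,3.41081) → ×s → (2.04519,4.12026) → (2.05,4.12)
v3: (1,-3) → rotate → (-0.83098,3.05114) → ×s → (-1.00382,3.68578) → (-1.00,3.69)
v4: (3,-1.5) → rotate → (-2.91159,1.66513) → ×s → (-3.51720,2.01147) → (-3.52,2.01)
v5: (2,1) → rotate → (-2.05270,-0.88680) → ×s → (-2.47967,-1.07125) → (-2.48,-1.07)
v6: (0.5,3) → rotate → (-0.66668,-2.96741) → ×s → (-0.80536,-3.58463) → (-0.81,-3.58)
v7: (-1,4) → rotate → (0.77515,-4.04958) → ×s → (0.93639,-4.89190) → (0.94,-4.89)
v8: (-1.5,3.5) → rotate → (1.30229,-3.57827) → ×s → (1.57316,-4.32256) → (1.57,-4.32)

Cross-section at z=4: (4.36,2.18) (2.05,4.12) (-1.00,3.69) (-3.52,2.01) (-2.48,-1.07) (-0.81,-3.58) (0.94,-4.89) (1.57,-4.32)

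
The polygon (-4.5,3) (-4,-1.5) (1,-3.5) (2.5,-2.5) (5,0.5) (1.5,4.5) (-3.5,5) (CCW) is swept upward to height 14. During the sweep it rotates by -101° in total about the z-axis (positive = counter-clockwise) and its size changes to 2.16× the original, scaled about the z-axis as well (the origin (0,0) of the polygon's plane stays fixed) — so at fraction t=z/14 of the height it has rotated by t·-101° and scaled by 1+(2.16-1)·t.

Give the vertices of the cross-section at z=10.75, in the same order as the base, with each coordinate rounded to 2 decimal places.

t = z/height = 10.75/14 = 0.767857
s = 1 + (scale-1)·z/height = 1 + (2.16-1)·10.75/14 = 1.890714
θ = twist·z/height = -101°·10.75/14 = -77.5536° = -1.353565 rad
cos θ = 0.215527, sin θ = -0.976498 (intermediates below are computed at full precision and shown rounded to 5 d.p.)
v1: (-4.5,3) → rotate → (1.95962,5.04082) → ×s → (3.70509,9.53075) → (3.71,9.53)
v2: (-4,-1.5) → rotate → (-2.32685,3.58270) → ×s → (-4.39942,6.77387) → (-4.40,6.77)
v3: (1,-3.5) → rotate → (-3.20222,-1.73084) → ×s → (-6.05448,-3.27253) → (-6.05,-3.27)
v4: (2.5,-2.5) → rotate → (-1.90243,-2.98006) → ×s → (-3.59695,-5.63445) → (-3.60,-5.63)
v5: (5,0.5) → rotate → (1.56588,-4.77473) → ×s → (2.96064,-9.02764) → (2.96,-9.03)
v6: (1.5,4.5) → rotate → (4.71753,-0.49488) → ×s → (8.91950,-0.93567) → (8.92,-0.94)
v7: (-3.5,5) → rotate → (4.12815,4.49538) → ×s → (7.80515,8.49947) → (7.81,8.50)

Cross-section at z=10.75: (3.71,9.53) (-4.40,6.77) (-6.05,-3.27) (-3.60,-5.63) (2.96,-9.03) (8.92,-0.94) (7.81,8.50)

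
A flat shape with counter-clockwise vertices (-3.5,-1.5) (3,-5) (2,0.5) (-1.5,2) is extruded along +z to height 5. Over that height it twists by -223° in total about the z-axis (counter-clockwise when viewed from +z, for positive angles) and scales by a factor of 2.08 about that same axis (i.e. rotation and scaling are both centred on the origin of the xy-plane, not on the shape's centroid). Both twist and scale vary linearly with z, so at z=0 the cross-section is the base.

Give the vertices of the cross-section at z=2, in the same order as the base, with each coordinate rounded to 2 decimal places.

Cross-section at z=2: (-2.22,4.98) (-7.10,-4.40) (0.76,-2.85) (2.83,2.19)

t = z/height = 2/5 = 0.4
s = 1 + (scale-1)·z/height = 1 + (2.08-1)·2/5 = 1.432000
θ = twist·z/height = -223°·2/5 = -89.2000° = -1.556834 rad
cos θ = 0.013962, sin θ = -0.999903 (intermediates below are computed at full precision and shown rounded to 5 d.p.)
v1: (-3.5,-1.5) → rotate → (-1.54872,3.47872) → ×s → (-2.21777,4.98152) → (-2.22,4.98)
v2: (3,-5) → rotate → (-4.95763,-3.06952) → ×s → (-7.09932,-4.39555) → (-7.10,-4.40)
v3: (2,0.5) → rotate → (0.52788,-1.99282) → ×s → (0.75592,-2.85372) → (0.76,-2.85)
v4: (-1.5,2) → rotate → (1.97886,1.52778) → ×s → (2.83373,2.18778) → (2.83,2.19)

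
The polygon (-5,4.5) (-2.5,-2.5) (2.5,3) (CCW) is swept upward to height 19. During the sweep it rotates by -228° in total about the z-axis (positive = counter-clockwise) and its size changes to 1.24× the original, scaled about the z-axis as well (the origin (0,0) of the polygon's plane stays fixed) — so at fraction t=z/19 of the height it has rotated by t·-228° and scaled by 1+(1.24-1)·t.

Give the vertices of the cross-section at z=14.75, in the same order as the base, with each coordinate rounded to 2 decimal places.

Cross-section at z=14.75: (6.20,-5.02) (2.81,3.12) (-2.78,-3.71)

t = z/height = 14.75/19 = 0.776316
s = 1 + (scale-1)·z/height = 1 + (1.24-1)·14.75/19 = 1.186316
θ = twist·z/height = -228°·14.75/19 = -177.0000° = -3.089233 rad
cos θ = -0.998630, sin θ = -0.052336 (intermediates below are computed at full precision and shown rounded to 5 d.p.)
v1: (-5,4.5) → rotate → (5.22866,-4.23215) → ×s → (6.20284,-5.02067) → (6.20,-5.02)
v2: (-2.5,-2.5) → rotate → (2.36573,2.62741) → ×s → (2.80651,3.11694) → (2.81,3.12)
v3: (2.5,3) → rotate → (-2.33957,-3.12673) → ×s → (-2.77546,-3.70929) → (-2.78,-3.71)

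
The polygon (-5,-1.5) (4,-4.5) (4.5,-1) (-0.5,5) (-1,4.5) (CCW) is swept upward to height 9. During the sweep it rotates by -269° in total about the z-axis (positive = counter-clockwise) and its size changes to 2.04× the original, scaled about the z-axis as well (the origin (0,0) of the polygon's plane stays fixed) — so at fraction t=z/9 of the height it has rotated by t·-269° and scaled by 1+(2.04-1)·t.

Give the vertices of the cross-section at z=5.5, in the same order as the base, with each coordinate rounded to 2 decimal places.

Cross-section at z=5.5: (7.22,4.56) (-8.28,5.33) (-7.53,-0.41) (2.99,-7.66) (3.56,-6.65)

t = z/height = 5.5/9 = 0.611111
s = 1 + (scale-1)·z/height = 1 + (2.04-1)·5.5/9 = 1.635556
θ = twist·z/height = -269°·5.5/9 = -164.3889° = -2.869127 rad
cos θ = -0.963110, sin θ = -0.269107 (intermediates below are computed at full precision and shown rounded to 5 d.p.)
v1: (-5,-1.5) → rotate → (4.41189,2.79020) → ×s → (7.21589,4.56352) → (7.22,4.56)
v2: (4,-4.5) → rotate → (-5.06342,3.25757) → ×s → (-8.28151,5.32794) → (-8.28,5.33)
v3: (4.5,-1) → rotate → (-4.60310,-0.24787) → ×s → (-7.52863,-0.40540) → (-7.53,-0.41)
v4: (-0.5,5) → rotate → (1.82709,-4.68100) → ×s → (2.98830,-7.65603) → (2.99,-7.66)
v5: (-1,4.5) → rotate → (2.17409,-4.06489) → ×s → (3.55585,-6.64835) → (3.56,-6.65)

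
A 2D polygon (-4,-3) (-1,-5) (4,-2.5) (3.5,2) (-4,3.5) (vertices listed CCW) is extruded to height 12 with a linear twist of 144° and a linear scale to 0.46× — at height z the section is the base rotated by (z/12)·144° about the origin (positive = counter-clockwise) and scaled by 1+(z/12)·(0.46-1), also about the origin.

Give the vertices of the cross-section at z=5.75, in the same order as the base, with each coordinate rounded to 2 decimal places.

Cross-section at z=5.75: (1.01,-3.56) (3.19,-2.02) (2.79,2.10) (-0.45,2.95) (-3.48,-1.84)

t = z/height = 5.75/12 = 0.479167
s = 1 + (scale-1)·z/height = 1 + (0.46-1)·5.75/12 = 0.741250
θ = twist·z/height = 144°·5.75/12 = 69.0000° = 1.204277 rad
cos θ = 0.358368, sin θ = 0.933580 (intermediates below are computed at full precision and shown rounded to 5 d.p.)
v1: (-4,-3) → rotate → (1.36727,-4.80943) → ×s → (1.01349,-3.56499) → (1.01,-3.56)
v2: (-1,-5) → rotate → (4.30953,-2.72542) → ×s → (3.19444,-2.02022) → (3.19,-2.02)
v3: (4,-2.5) → rotate → (3.76742,2.83840) → ×s → (2.79260,2.10397) → (2.79,2.10)
v4: (3.5,2) → rotate → (-0.61287,3.98427) → ×s → (-0.45429,2.95334) → (-0.45,2.95)
v5: (-4,3.5) → rotate → (-4.70100,-2.48003) → ×s → (-3.48462,-1.83833) → (-3.48,-1.84)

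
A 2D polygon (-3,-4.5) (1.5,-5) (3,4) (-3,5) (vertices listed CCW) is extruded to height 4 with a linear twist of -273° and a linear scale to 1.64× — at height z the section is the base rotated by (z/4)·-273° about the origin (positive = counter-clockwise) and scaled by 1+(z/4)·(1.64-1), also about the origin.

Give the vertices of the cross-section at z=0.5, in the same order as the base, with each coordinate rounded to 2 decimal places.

t = z/height = 0.5/4 = 0.125
s = 1 + (scale-1)·z/height = 1 + (1.64-1)·0.5/4 = 1.080000
θ = twist·z/height = -273°·0.5/4 = -34.1250° = -0.595594 rad
cos θ = 0.827816, sin θ = -0.561000 (intermediates below are computed at full precision and shown rounded to 5 d.p.)
v1: (-3,-4.5) → rotate → (-5.00795,-2.04217) → ×s → (-5.40858,-2.20554) → (-5.41,-2.21)
v2: (1.5,-5) → rotate → (-1.56328,-4.98058) → ×s → (-1.68834,-5.37902) → (-1.69,-5.38)
v3: (3,4) → rotate → (4.72745,1.62826) → ×s → (5.10564,1.75852) → (5.11,1.76)
v4: (-3,5) → rotate → (0.32155,5.82208) → ×s → (0.34728,6.28785) → (0.35,6.29)

Cross-section at z=0.5: (-5.41,-2.21) (-1.69,-5.38) (5.11,1.76) (0.35,6.29)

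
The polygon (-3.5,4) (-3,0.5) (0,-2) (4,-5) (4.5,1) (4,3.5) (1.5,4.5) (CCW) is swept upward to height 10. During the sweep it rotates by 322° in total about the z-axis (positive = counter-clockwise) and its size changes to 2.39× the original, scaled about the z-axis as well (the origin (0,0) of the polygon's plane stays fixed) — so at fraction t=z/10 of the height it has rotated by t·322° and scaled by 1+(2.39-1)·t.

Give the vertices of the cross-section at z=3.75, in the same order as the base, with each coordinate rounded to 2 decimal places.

t = z/height = 3.75/10 = 0.375
s = 1 + (scale-1)·z/height = 1 + (2.39-1)·3.75/10 = 1.521250
θ = twist·z/height = 322°·3.75/10 = 120.7500° = 2.107485 rad
cos θ = -0.511293, sin θ = 0.859406 (intermediates below are computed at full precision and shown rounded to 5 d.p.)
v1: (-3.5,4) → rotate → (-1.64810,-5.05309) → ×s → (-2.50717,-7.68702) → (-2.51,-7.69)
v2: (-3,0.5) → rotate → (1.10418,-2.83387) → ×s → (1.67973,-4.31102) → (1.68,-4.31)
v3: (0,-2) → rotate → (1.71881,1.02259) → ×s → (2.61474,1.55561) → (2.61,1.56)
v4: (4,-5) → rotate → (2.25186,5.99409) → ×s → (3.42564,9.11851) → (3.43,9.12)
v5: (4.5,1) → rotate → (-3.16023,3.35604) → ×s → (-4.80749,5.10537) → (-4.81,5.11)
v6: (4,3.5) → rotate → (-5.05309,1.64810) → ×s → (-7.68702,2.50717) → (-7.69,2.51)
v7: (1.5,4.5) → rotate → (-4.63427,-1.01171) → ×s → (-7.04988,-1.53906) → (-7.05,-1.54)

Cross-section at z=3.75: (-2.51,-7.69) (1.68,-4.31) (2.61,1.56) (3.43,9.12) (-4.81,5.11) (-7.69,2.51) (-7.05,-1.54)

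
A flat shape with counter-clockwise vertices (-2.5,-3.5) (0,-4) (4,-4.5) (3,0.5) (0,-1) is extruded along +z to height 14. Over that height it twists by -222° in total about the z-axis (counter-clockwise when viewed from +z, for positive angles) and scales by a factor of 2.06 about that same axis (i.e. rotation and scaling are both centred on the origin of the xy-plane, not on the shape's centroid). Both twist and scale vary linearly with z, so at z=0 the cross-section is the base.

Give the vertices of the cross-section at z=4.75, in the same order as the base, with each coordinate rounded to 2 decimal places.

t = z/height = 4.75/14 = 0.339286
s = 1 + (scale-1)·z/height = 1 + (2.06-1)·4.75/14 = 1.359643
θ = twist·z/height = -222°·4.75/14 = -75.3214° = -1.314607 rad
cos θ = 0.253396, sin θ = -0.967363 (intermediates below are computed at full precision and shown rounded to 5 d.p.)
v1: (-2.5,-3.5) → rotate → (-4.01926,1.53152) → ×s → (-5.46476,2.08232) → (-5.46,2.08)
v2: (0,-4) → rotate → (-3.86945,-1.01358) → ×s → (-5.26107,-1.37811) → (-5.26,-1.38)
v3: (4,-4.5) → rotate → (-3.33955,-5.00973) → ×s → (-4.54059,-6.81145) → (-4.54,-6.81)
v4: (3,0.5) → rotate → (1.24387,-2.77539) → ×s → (1.69122,-3.77354) → (1.69,-3.77)
v5: (0,-1) → rotate → (-0.96736,-0.25340) → ×s → (-1.31527,-0.34453) → (-1.32,-0.34)

Cross-section at z=4.75: (-5.46,2.08) (-5.26,-1.38) (-4.54,-6.81) (1.69,-3.77) (-1.32,-0.34)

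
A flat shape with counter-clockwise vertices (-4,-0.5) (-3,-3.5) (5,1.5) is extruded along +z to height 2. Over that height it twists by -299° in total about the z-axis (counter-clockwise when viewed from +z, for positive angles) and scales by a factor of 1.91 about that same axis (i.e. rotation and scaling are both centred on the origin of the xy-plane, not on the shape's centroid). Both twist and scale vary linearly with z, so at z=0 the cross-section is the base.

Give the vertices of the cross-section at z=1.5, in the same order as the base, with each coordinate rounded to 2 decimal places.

t = z/height = 1.5/2 = 0.75
s = 1 + (scale-1)·z/height = 1 + (1.91-1)·1.5/2 = 1.682500
θ = twist·z/height = -299°·1.5/2 = -224.2500° = -3.913901 rad
cos θ = -0.716302, sin θ = 0.697790 (intermediates below are computed at full precision and shown rounded to 5 d.p.)
v1: (-4,-0.5) → rotate → (3.21410,-2.43301) → ×s → (5.40773,-4.09354) → (5.41,-4.09)
v2: (-3,-3.5) → rotate → (4.59117,0.41369) → ×s → (7.72465,0.69603) → (7.72,0.70)
v3: (5,1.5) → rotate → (-4.62820,2.41450) → ×s → (-7.78694,4.06240) → (-7.79,4.06)

Cross-section at z=1.5: (5.41,-4.09) (7.72,0.70) (-7.79,4.06)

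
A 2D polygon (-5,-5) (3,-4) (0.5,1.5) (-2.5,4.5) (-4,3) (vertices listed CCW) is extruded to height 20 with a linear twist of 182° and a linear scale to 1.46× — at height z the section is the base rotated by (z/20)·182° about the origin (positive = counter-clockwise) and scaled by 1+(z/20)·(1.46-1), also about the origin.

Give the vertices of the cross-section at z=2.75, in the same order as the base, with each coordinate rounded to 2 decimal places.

Cross-section at z=2.75: (-2.57,-7.07) (4.69,-2.50) (-0.19,1.67) (-4.43,3.21) (-5.20,1.09)

t = z/height = 2.75/20 = 0.1375
s = 1 + (scale-1)·z/height = 1 + (1.46-1)·2.75/20 = 1.063250
θ = twist·z/height = 182°·2.75/20 = 25.0250° = 0.436769 rad
cos θ = 0.906123, sin θ = 0.423014 (intermediates below are computed at full precision and shown rounded to 5 d.p.)
v1: (-5,-5) → rotate → (-2.41555,-6.64568) → ×s → (-2.56833,-7.06602) → (-2.57,-7.07)
v2: (3,-4) → rotate → (4.41042,-2.35545) → ×s → (4.68938,-2.50443) → (4.69,-2.50)
v3: (0.5,1.5) → rotate → (-0.18146,1.57069) → ×s → (-0.19294,1.67004) → (-0.19,1.67)
v4: (-2.5,4.5) → rotate → (-4.16887,3.02002) → ×s → (-4.43255,3.21104) → (-4.43,3.21)
v5: (-4,3) → rotate → (-4.89353,1.02632) → ×s → (-5.20305,1.09123) → (-5.20,1.09)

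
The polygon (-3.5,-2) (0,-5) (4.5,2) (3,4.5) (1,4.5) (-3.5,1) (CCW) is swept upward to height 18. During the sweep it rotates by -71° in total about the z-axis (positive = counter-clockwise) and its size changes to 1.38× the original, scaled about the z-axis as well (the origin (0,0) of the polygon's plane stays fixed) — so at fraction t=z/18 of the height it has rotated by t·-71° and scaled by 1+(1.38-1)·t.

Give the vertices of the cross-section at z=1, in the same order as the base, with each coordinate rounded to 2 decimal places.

Cross-section at z=1: (-3.71,-1.79) (-0.35,-5.09) (4.72,1.72) (3.37,4.37) (1.33,4.51) (-3.50,1.26)

t = z/height = 1/18 = 0.0555556
s = 1 + (scale-1)·z/height = 1 + (1.38-1)·1/18 = 1.021111
θ = twist·z/height = -71°·1/18 = -3.9444° = -0.068844 rad
cos θ = 0.997631, sin θ = -0.068789 (intermediates below are computed at full precision and shown rounded to 5 d.p.)
v1: (-3.5,-2) → rotate → (-3.62929,-1.75450) → ×s → (-3.70591,-1.79154) → (-3.71,-1.79)
v2: (0,-5) → rotate → (-0.34395,-4.98816) → ×s → (-0.35121,-5.09346) → (-0.35,-5.09)
v3: (4.5,2) → rotate → (4.62692,1.68571) → ×s → (4.72460,1.72130) → (4.72,1.72)
v4: (3,4.5) → rotate → (3.30244,4.28297) → ×s → (3.37216,4.37339) → (3.37,4.37)
v5: (1,4.5) → rotate → (1.30718,4.42055) → ×s → (1.33478,4.51387) → (1.33,4.51)
v6: (-3.5,1) → rotate → (-3.42292,1.23839) → ×s → (-3.49518,1.26454) → (-3.50,1.26)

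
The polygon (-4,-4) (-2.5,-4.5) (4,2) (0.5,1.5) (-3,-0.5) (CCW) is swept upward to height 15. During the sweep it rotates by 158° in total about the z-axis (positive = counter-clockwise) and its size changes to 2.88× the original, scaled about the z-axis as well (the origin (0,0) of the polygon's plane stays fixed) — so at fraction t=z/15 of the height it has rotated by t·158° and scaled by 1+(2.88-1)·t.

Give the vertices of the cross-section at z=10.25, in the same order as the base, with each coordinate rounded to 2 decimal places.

Cross-section at z=10.25: (11.51,-5.87) (11.54,-2.26) (-7.17,7.28) (-3.61,0.03) (3.20,-6.17)

t = z/height = 10.25/15 = 0.683333
s = 1 + (scale-1)·z/height = 1 + (2.88-1)·10.25/15 = 2.284667
θ = twist·z/height = 158°·10.25/15 = 107.9667° = 1.884374 rad
cos θ = -0.308464, sin θ = 0.951236 (intermediates below are computed at full precision and shown rounded to 5 d.p.)
v1: (-4,-4) → rotate → (5.03880,-2.57109) → ×s → (11.51198,-5.87408) → (11.51,-5.87)
v2: (-2.5,-4.5) → rotate → (5.05172,-0.99000) → ×s → (11.54150,-2.26183) → (11.54,-2.26)
v3: (4,2) → rotate → (-3.13633,3.18802) → ×s → (-7.16546,7.28356) → (-7.17,7.28)
v4: (0.5,1.5) → rotate → (-1.58109,0.01292) → ×s → (-3.61225,0.02952) → (-3.61,0.03)
v5: (-3,-0.5) → rotate → (1.40101,-2.69948) → ×s → (3.20084,-6.16740) → (3.20,-6.17)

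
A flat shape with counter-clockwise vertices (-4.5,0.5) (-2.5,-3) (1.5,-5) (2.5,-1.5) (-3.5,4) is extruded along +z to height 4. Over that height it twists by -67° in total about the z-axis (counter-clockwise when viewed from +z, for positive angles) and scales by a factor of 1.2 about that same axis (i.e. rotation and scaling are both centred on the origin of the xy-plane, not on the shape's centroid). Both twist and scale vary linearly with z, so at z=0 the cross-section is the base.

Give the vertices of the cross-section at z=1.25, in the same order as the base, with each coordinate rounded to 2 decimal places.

t = z/height = 1.25/4 = 0.3125
s = 1 + (scale-1)·z/height = 1 + (1.2-1)·1.25/4 = 1.062500
θ = twist·z/height = -67°·1.25/4 = -20.9375° = -0.365428 rad
cos θ = 0.933971, sin θ = -0.357349 (intermediates below are computed at full precision and shown rounded to 5 d.p.)
v1: (-4.5,0.5) → rotate → (-4.02419,2.07506) → ×s → (-4.27571,2.20475) → (-4.28,2.20)
v2: (-2.5,-3) → rotate → (-3.40698,-1.90854) → ×s → (-3.61991,-2.02782) → (-3.62,-2.03)
v3: (1.5,-5) → rotate → (-0.38579,-5.20588) → ×s → (-0.40990,-5.53125) → (-0.41,-5.53)
v4: (2.5,-1.5) → rotate → (1.79890,-2.29433) → ×s → (1.91133,-2.43773) → (1.91,-2.44)
v5: (-3.5,4) → rotate → (-1.83950,4.98661) → ×s → (-1.95447,5.29827) → (-1.95,5.30)

Cross-section at z=1.25: (-4.28,2.20) (-3.62,-2.03) (-0.41,-5.53) (1.91,-2.44) (-1.95,5.30)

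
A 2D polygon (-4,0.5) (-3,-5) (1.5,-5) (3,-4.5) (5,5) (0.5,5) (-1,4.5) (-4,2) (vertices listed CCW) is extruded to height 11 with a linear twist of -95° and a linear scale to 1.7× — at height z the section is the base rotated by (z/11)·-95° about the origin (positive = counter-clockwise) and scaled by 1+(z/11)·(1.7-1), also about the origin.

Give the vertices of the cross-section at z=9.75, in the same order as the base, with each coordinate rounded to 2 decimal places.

t = z/height = 9.75/11 = 0.886364
s = 1 + (scale-1)·z/height = 1 + (1.7-1)·9.75/11 = 1.620455
θ = twist·z/height = -95°·9.75/11 = -84.2045° = -1.469647 rad
cos θ = 0.100977, sin θ = -0.994889 (intermediates below are computed at full precision and shown rounded to 5 d.p.)
v1: (-4,0.5) → rotate → (0.09353,4.03004) → ×s → (0.15157,6.53050) → (0.15,6.53)
v2: (-3,-5) → rotate → (-5.27738,2.47978) → ×s → (-8.55175,4.01837) → (-8.55,4.02)
v3: (1.5,-5) → rotate → (-4.82298,-1.99722) → ×s → (-7.81542,-3.23640) → (-7.82,-3.24)
v4: (3,-4.5) → rotate → (-4.17407,-3.43906) → ×s → (-6.76389,-5.57285) → (-6.76,-5.57)
v5: (5,5) → rotate → (5.47933,-4.46956) → ×s → (8.87901,-7.24271) → (8.88,-7.24)
v6: (0.5,5) → rotate → (5.02493,0.00744) → ×s → (8.14267,0.01206) → (8.14,0.01)
v7: (-1,4.5) → rotate → (4.37602,1.44929) → ×s → (7.09114,2.34850) → (7.09,2.35)
v8: (-4,2) → rotate → (1.58587,4.18151) → ×s → (2.56983,6.77595) → (2.57,6.78)

Cross-section at z=9.75: (0.15,6.53) (-8.55,4.02) (-7.82,-3.24) (-6.76,-5.57) (8.88,-7.24) (8.14,0.01) (7.09,2.35) (2.57,6.78)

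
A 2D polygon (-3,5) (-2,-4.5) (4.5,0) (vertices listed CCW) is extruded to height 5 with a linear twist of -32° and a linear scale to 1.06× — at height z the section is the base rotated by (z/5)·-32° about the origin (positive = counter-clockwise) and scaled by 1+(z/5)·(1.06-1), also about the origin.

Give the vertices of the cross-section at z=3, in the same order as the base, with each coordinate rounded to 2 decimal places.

Cross-section at z=3: (-1.23,5.91) (-3.49,-3.72) (4.40,-1.53)

t = z/height = 3/5 = 0.6
s = 1 + (scale-1)·z/height = 1 + (1.06-1)·3/5 = 1.036000
θ = twist·z/height = -32°·3/5 = -19.2000° = -0.335103 rad
cos θ = 0.944376, sin θ = -0.328867 (intermediates below are computed at full precision and shown rounded to 5 d.p.)
v1: (-3,5) → rotate → (-1.18880,5.70848) → ×s → (-1.23159,5.91399) → (-1.23,5.91)
v2: (-2,-4.5) → rotate → (-3.36865,-3.59196) → ×s → (-3.48992,-3.72127) → (-3.49,-3.72)
v3: (4.5,0) → rotate → (4.24969,-1.47990) → ×s → (4.40268,-1.53318) → (4.40,-1.53)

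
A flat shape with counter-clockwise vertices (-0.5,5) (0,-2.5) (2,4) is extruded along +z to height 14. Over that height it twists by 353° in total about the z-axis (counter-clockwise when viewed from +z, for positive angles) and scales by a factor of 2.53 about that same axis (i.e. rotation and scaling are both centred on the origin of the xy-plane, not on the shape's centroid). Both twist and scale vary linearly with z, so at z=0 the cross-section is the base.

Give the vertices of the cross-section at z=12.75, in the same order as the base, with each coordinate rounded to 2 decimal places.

Cross-section at z=12.75: (6.52,10.11) (-3.73,-4.68) (9.71,4.51)

t = z/height = 12.75/14 = 0.910714
s = 1 + (scale-1)·z/height = 1 + (2.53-1)·12.75/14 = 2.393393
θ = twist·z/height = 353°·12.75/14 = 321.4821° = 5.610922 rad
cos θ = 0.782414, sin θ = -0.622759 (intermediates below are computed at full precision and shown rounded to 5 d.p.)
v1: (-0.5,5) → rotate → (2.72259,4.22345) → ×s → (6.51622,10.10837) → (6.52,10.11)
v2: (0,-2.5) → rotate → (-1.55690,-1.95604) → ×s → (-3.72626,-4.68156) → (-3.73,-4.68)
v3: (2,4) → rotate → (4.05586,1.88414) → ×s → (9.70727,4.50949) → (9.71,4.51)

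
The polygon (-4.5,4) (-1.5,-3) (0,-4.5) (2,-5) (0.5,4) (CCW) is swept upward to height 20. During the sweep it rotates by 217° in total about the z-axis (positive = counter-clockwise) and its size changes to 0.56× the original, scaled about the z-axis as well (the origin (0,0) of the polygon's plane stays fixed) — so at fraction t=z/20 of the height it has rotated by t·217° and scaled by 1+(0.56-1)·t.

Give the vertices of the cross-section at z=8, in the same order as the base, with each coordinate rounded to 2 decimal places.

t = z/height = 8/20 = 0.4
s = 1 + (scale-1)·z/height = 1 + (0.56-1)·8/20 = 0.824000
θ = twist·z/height = 217°·8/20 = 86.8000° = 1.514946 rad
cos θ = 0.055822, sin θ = 0.998441 (intermediates below are computed at full precision and shown rounded to 5 d.p.)
v1: (-4.5,4) → rotate → (-4.24496,-4.26970) → ×s → (-3.49785,-3.51823) → (-3.50,-3.52)
v2: (-1.5,-3) → rotate → (2.91159,-1.66513) → ×s → (2.39915,-1.37206) → (2.40,-1.37)
v3: (0,-4.5) → rotate → (4.49298,-0.25120) → ×s → (3.70222,-0.20699) → (3.70,-0.21)
v4: (2,-5) → rotate → (5.10385,1.71777) → ×s → (4.20557,1.41545) → (4.21,1.42)
v5: (0.5,4) → rotate → (-3.96585,0.72251) → ×s → (-3.26786,0.59535) → (-3.27,0.60)

Cross-section at z=8: (-3.50,-3.52) (2.40,-1.37) (3.70,-0.21) (4.21,1.42) (-3.27,0.60)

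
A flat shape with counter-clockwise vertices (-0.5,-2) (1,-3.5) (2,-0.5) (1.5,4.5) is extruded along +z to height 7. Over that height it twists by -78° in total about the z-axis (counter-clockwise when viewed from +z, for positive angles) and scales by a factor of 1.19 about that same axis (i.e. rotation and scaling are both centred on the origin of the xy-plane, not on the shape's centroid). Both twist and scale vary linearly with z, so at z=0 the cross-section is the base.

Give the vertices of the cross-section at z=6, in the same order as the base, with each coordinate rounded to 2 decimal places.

Cross-section at z=6: (-2.37,-0.38) (-3.29,-2.67) (0.38,-2.37) (5.50,0.45)

t = z/height = 6/7 = 0.857143
s = 1 + (scale-1)·z/height = 1 + (1.19-1)·6/7 = 1.162857
θ = twist·z/height = -78°·6/7 = -66.8571° = -1.166877 rad
cos θ = 0.393025, sin θ = -0.919528 (intermediates below are computed at full precision and shown rounded to 5 d.p.)
v1: (-0.5,-2) → rotate → (-2.03557,-0.32629) → ×s → (-2.36707,-0.37942) → (-2.37,-0.38)
v2: (1,-3.5) → rotate → (-2.82532,-2.29512) → ×s → (-3.28545,-2.66889) → (-3.29,-2.67)
v3: (2,-0.5) → rotate → (0.32629,-2.03557) → ×s → (0.37942,-2.36707) → (0.38,-2.37)
v4: (1.5,4.5) → rotate → (4.72741,0.38932) → ×s → (5.49731,0.45272) → (5.50,0.45)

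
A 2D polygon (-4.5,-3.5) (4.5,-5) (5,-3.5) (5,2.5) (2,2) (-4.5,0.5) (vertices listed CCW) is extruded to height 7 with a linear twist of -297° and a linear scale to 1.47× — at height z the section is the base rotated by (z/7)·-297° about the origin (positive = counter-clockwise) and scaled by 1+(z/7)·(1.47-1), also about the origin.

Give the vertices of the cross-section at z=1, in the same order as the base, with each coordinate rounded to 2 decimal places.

t = z/height = 1/7 = 0.142857
s = 1 + (scale-1)·z/height = 1 + (1.47-1)·1/7 = 1.067143
θ = twist·z/height = -297°·1/7 = -42.4286° = -0.740518 rad
cos θ = 0.738119, sin θ = -0.674671 (intermediates below are computed at full precision and shown rounded to 5 d.p.)
v1: (-4.5,-3.5) → rotate → (-5.68288,0.45260) → ×s → (-6.06445,0.48299) → (-6.06,0.48)
v2: (4.5,-5) → rotate → (-0.05182,-6.72661) → ×s → (-0.05530,-7.17826) → (-0.06,-7.18)
v3: (5,-3.5) → rotate → (1.32925,-5.95677) → ×s → (1.41850,-6.35672) → (1.42,-6.36)
v4: (5,2.5) → rotate → (5.37727,-1.52806) → ×s → (5.73832,-1.63065) → (5.74,-1.63)
v5: (2,2) → rotate → (2.82558,0.12690) → ×s → (3.01530,0.13542) → (3.02,0.14)
v6: (-4.5,0.5) → rotate → (-2.98420,3.40508) → ×s → (-3.18457,3.63370) → (-3.18,3.63)

Cross-section at z=1: (-6.06,0.48) (-0.06,-7.18) (1.42,-6.36) (5.74,-1.63) (3.02,0.14) (-3.18,3.63)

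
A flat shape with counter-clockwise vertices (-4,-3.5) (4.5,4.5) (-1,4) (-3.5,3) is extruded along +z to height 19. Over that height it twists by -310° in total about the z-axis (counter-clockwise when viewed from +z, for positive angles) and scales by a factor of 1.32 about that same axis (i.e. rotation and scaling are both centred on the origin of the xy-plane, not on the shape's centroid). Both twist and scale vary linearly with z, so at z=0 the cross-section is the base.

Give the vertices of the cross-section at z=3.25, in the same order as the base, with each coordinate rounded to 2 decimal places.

t = z/height = 3.25/19 = 0.171053
s = 1 + (scale-1)·z/height = 1 + (1.32-1)·3.25/19 = 1.054737
θ = twist·z/height = -310°·3.25/19 = -53.0263° = -0.925484 rad
cos θ = 0.601448, sin θ = -0.798912 (intermediates below are computed at full precision and shown rounded to 5 d.p.)
v1: (-4,-3.5) → rotate → (-5.20198,1.09058) → ×s → (-5.48672,1.15027) → (-5.49,1.15)
v2: (4.5,4.5) → rotate → (6.30162,-0.88859) → ×s → (6.64655,-0.93723) → (6.65,-0.94)
v3: (-1,4) → rotate → (2.59420,3.20470) → ×s → (2.73620,3.38012) → (2.74,3.38)
v4: (-3.5,3) → rotate → (0.29167,4.60054) → ×s → (0.30763,4.85235) → (0.31,4.85)

Cross-section at z=3.25: (-5.49,1.15) (6.65,-0.94) (2.74,3.38) (0.31,4.85)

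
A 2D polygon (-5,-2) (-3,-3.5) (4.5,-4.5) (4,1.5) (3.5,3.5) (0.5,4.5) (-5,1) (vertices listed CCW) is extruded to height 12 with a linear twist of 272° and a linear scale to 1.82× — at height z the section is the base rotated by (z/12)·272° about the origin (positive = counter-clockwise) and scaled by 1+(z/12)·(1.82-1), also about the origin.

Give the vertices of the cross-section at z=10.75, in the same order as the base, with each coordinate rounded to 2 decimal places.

t = z/height = 10.75/12 = 0.895833
s = 1 + (scale-1)·z/height = 1 + (1.82-1)·10.75/12 = 1.734583
θ = twist·z/height = 272°·10.75/12 = 243.6667° = 4.252786 rad
cos θ = -0.443593, sin θ = -0.896229 (intermediates below are computed at full precision and shown rounded to 5 d.p.)
v1: (-5,-2) → rotate → (0.42551,5.36833) → ×s → (0.73808,9.31181) → (0.74,9.31)
v2: (-3,-3.5) → rotate → (-1.80602,4.24126) → ×s → (-3.13270,7.35682) → (-3.13,7.36)
v3: (4.5,-4.5) → rotate → (-6.02920,-2.03686) → ×s → (-10.45814,-3.53311) → (-10.46,-3.53)
v4: (4,1.5) → rotate → (-0.43003,-4.25030) → ×s → (-0.74592,-7.37250) → (-0.75,-7.37)
v5: (3.5,3.5) → rotate → (1.58423,-4.68937) → ×s → (2.74797,-8.13411) → (2.75,-8.13)
v6: (0.5,4.5) → rotate → (3.81123,-2.44428) → ×s → (6.61090,-4.23981) → (6.61,-4.24)
v7: (-5,1) → rotate → (3.11419,4.03755) → ×s → (5.40183,7.00347) → (5.40,7.00)

Cross-section at z=10.75: (0.74,9.31) (-3.13,7.36) (-10.46,-3.53) (-0.75,-7.37) (2.75,-8.13) (6.61,-4.24) (5.40,7.00)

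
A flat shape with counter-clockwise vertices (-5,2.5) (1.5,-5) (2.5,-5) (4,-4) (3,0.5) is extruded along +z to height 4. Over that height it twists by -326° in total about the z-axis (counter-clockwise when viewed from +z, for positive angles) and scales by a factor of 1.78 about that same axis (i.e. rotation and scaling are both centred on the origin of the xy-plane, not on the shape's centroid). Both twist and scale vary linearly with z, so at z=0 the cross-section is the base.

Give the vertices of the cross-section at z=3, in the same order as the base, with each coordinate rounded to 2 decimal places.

t = z/height = 3/4 = 0.75
s = 1 + (scale-1)·z/height = 1 + (1.78-1)·3/4 = 1.585000
θ = twist·z/height = -326°·3/4 = -244.5000° = -4.267330 rad
cos θ = -0.430511, sin θ = 0.902585 (intermediates below are computed at full precision and shown rounded to 5 d.p.)
v1: (-5,2.5) → rotate → (-0.10391,-5.58920) → ×s → (-0.16469,-8.85889) → (-0.16,-8.86)
v2: (1.5,-5) → rotate → (3.86716,3.50643) → ×s → (6.12945,5.55770) → (6.13,5.56)
v3: (2.5,-5) → rotate → (3.43665,4.40902) → ×s → (5.44709,6.98829) → (5.45,6.99)
v4: (4,-4) → rotate → (1.88830,5.33239) → ×s → (2.99295,8.45183) → (2.99,8.45)
v5: (3,0.5) → rotate → (-1.74283,2.49250) → ×s → (-2.76238,3.95061) → (-2.76,3.95)

Cross-section at z=3: (-0.16,-8.86) (6.13,5.56) (5.45,6.99) (2.99,8.45) (-2.76,3.95)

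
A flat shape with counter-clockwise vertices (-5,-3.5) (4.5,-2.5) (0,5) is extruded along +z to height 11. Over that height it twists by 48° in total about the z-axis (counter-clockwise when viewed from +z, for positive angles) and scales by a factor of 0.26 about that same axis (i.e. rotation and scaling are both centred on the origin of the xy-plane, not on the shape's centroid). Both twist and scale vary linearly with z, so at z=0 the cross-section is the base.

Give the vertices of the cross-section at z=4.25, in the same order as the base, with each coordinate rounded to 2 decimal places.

Cross-section at z=4.25: (-2.59,-3.51) (3.61,-0.67) (-1.14,3.39)

t = z/height = 4.25/11 = 0.386364
s = 1 + (scale-1)·z/height = 1 + (0.26-1)·4.25/11 = 0.714091
θ = twist·z/height = 48°·4.25/11 = 18.5455° = 0.323679 rad
cos θ = 0.948072, sin θ = 0.318057 (intermediates below are computed at full precision and shown rounded to 5 d.p.)
v1: (-5,-3.5) → rotate → (-3.62716,-4.90854) → ×s → (-2.59012,-3.50514) → (-2.59,-3.51)
v2: (4.5,-2.5) → rotate → (5.06146,-0.93892) → ×s → (3.61435,-0.67048) → (3.61,-0.67)
v3: (0,5) → rotate → (-1.59028,4.74036) → ×s → (-1.13561,3.38505) → (-1.14,3.39)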